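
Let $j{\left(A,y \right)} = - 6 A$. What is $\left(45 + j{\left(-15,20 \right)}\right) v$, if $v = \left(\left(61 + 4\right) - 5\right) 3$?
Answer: $24300$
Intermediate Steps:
$v = 180$ ($v = \left(65 - 5\right) 3 = 60 \cdot 3 = 180$)
$\left(45 + j{\left(-15,20 \right)}\right) v = \left(45 - -90\right) 180 = \left(45 + 90\right) 180 = 135 \cdot 180 = 24300$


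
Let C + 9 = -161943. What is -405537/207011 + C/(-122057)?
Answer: -15972784137/25267141627 ≈ -0.63216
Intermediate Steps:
C = -161952 (C = -9 - 161943 = -161952)
-405537/207011 + C/(-122057) = -405537/207011 - 161952/(-122057) = -405537*1/207011 - 161952*(-1/122057) = -405537/207011 + 161952/122057 = -15972784137/25267141627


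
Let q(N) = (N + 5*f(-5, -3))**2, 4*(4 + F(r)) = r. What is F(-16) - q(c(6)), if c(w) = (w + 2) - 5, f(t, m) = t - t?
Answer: -17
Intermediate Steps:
f(t, m) = 0
F(r) = -4 + r/4
c(w) = -3 + w (c(w) = (2 + w) - 5 = -3 + w)
q(N) = N**2 (q(N) = (N + 5*0)**2 = (N + 0)**2 = N**2)
F(-16) - q(c(6)) = (-4 + (1/4)*(-16)) - (-3 + 6)**2 = (-4 - 4) - 1*3**2 = -8 - 1*9 = -8 - 9 = -17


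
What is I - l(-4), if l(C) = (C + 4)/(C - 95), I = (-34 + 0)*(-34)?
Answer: 1156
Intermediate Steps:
I = 1156 (I = -34*(-34) = 1156)
l(C) = (4 + C)/(-95 + C)
I - l(-4) = 1156 - (4 - 4)/(-95 - 4) = 1156 - 0/(-99) = 1156 - (-1)*0/99 = 1156 - 1*0 = 1156 + 0 = 1156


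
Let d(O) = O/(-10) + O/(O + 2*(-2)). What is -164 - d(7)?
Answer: -4969/30 ≈ -165.63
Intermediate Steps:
d(O) = -O/10 + O/(-4 + O) (d(O) = O*(-⅒) + O/(O - 4) = -O/10 + O/(-4 + O))
-164 - d(7) = -164 - 7*(14 - 1*7)/(10*(-4 + 7)) = -164 - 7*(14 - 7)/(10*3) = -164 - 7*7/(10*3) = -164 - 1*49/30 = -164 - 49/30 = -4969/30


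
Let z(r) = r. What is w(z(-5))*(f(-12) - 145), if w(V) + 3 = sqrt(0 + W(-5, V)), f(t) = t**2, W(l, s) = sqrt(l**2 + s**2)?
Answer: 3 - 2**(1/4)*sqrt(5) ≈ 0.34085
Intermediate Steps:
w(V) = -3 + (25 + V**2)**(1/4) (w(V) = -3 + sqrt(0 + sqrt((-5)**2 + V**2)) = -3 + sqrt(0 + sqrt(25 + V**2)) = -3 + sqrt(sqrt(25 + V**2)) = -3 + (25 + V**2)**(1/4))
w(z(-5))*(f(-12) - 145) = (-3 + (25 + (-5)**2)**(1/4))*((-12)**2 - 145) = (-3 + (25 + 25)**(1/4))*(144 - 145) = (-3 + 50**(1/4))*(-1) = (-3 + 2**(1/4)*sqrt(5))*(-1) = 3 - 2**(1/4)*sqrt(5)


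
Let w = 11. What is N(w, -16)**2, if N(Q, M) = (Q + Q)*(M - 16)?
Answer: 495616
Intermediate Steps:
N(Q, M) = 2*Q*(-16 + M) (N(Q, M) = (2*Q)*(-16 + M) = 2*Q*(-16 + M))
N(w, -16)**2 = (2*11*(-16 - 16))**2 = (2*11*(-32))**2 = (-704)**2 = 495616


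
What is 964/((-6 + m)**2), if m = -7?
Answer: 964/169 ≈ 5.7041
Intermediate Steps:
964/((-6 + m)**2) = 964/((-6 - 7)**2) = 964/((-13)**2) = 964/169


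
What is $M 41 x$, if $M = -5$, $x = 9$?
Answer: $-1845$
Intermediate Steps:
$M 41 x = \left(-5\right) 41 \cdot 9 = \left(-205\right) 9 = -1845$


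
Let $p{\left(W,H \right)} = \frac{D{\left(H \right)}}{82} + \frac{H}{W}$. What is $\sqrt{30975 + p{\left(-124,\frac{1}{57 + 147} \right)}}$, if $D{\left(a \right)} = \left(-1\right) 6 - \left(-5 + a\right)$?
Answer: $\frac{\sqrt{1238781939909}}{6324} \approx 176.0$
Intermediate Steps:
$D{\left(a \right)} = -1 - a$ ($D{\left(a \right)} = -6 - \left(-5 + a\right) = -1 - a$)
$p{\left(W,H \right)} = - \frac{1}{82} - \frac{H}{82} + \frac{H}{W}$ ($p{\left(W,H \right)} = \frac{-1 - H}{82} + \frac{H}{W} = \left(-1 - H\right) \frac{1}{82} + \frac{H}{W} = \left(- \frac{1}{82} - \frac{H}{82}\right) + \frac{H}{W} = - \frac{1}{82} - \frac{H}{82} + \frac{H}{W}$)
$\sqrt{30975 + p{\left(-124,\frac{1}{57 + 147} \right)}} = \sqrt{30975 - \left(\frac{1}{82} + \frac{1}{82 \left(57 + 147\right)} - \frac{1}{\left(57 + 147\right) \left(-124\right)}\right)} = \sqrt{30975 - \left(\frac{1}{82} + \frac{1}{16728} - \frac{1}{204} \left(- \frac{1}{124}\right)\right)} = \sqrt{30975 - \frac{311}{25296}} = \sqrt{\frac{783543289}{25296}} = \frac{\sqrt{1238781939909}}{6324}$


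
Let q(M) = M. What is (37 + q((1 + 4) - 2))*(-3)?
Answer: -120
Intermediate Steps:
(37 + q((1 + 4) - 2))*(-3) = (37 + ((1 + 4) - 2))*(-3) = (37 + (5 - 2))*(-3) = (37 + 3)*(-3) = 40*(-3) = -120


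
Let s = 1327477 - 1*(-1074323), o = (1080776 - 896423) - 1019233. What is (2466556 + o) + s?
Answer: 4033476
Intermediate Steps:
o = -834880 (o = 184353 - 1019233 = -834880)
s = 2401800 (s = 1327477 + 1074323 = 2401800)
(2466556 + o) + s = (2466556 - 834880) + 2401800 = 1631676 + 2401800 = 4033476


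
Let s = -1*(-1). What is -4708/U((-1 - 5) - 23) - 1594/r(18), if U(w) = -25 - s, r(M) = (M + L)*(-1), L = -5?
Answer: 3948/13 ≈ 303.69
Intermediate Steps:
r(M) = 5 - M (r(M) = (M - 5)*(-1) = (-5 + M)*(-1) = 5 - M)
s = 1
U(w) = -26 (U(w) = -25 - 1*1 = -25 - 1 = -26)
-4708/U((-1 - 5) - 23) - 1594/r(18) = -4708/(-26) - 1594/(5 - 1*18) = -4708*(-1/26) - 1594/(5 - 18) = 2354/13 - 1594/(-13) = 2354/13 - 1594*(-1/13) = 2354/13 + 1594/13 = 3948/13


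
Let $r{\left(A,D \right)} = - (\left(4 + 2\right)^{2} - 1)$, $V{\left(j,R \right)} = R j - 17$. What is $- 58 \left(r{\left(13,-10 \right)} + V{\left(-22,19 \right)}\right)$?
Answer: $27260$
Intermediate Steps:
$V{\left(j,R \right)} = -17 + R j$
$r{\left(A,D \right)} = -35$ ($r{\left(A,D \right)} = - (6^{2} - 1) = - (36 - 1) = \left(-1\right) 35 = -35$)
$- 58 \left(r{\left(13,-10 \right)} + V{\left(-22,19 \right)}\right) = - 58 \left(-35 + \left(-17 + 19 \left(-22\right)\right)\right) = - 58 \left(-35 - 435\right) = \left(-58\right) \left(-470\right) = 27260$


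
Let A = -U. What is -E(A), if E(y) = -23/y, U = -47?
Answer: 23/47 ≈ 0.48936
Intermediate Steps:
A = 47 (A = -1*(-47) = 47)
-E(A) = -(-23)/47 = -1*(-23/47) = 23/47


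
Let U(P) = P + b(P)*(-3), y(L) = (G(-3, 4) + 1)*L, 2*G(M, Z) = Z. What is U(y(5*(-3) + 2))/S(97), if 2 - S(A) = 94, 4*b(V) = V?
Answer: 39/368 ≈ 0.10598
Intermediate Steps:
G(M, Z) = Z/2
b(V) = V/4
S(A) = -92 (S(A) = 2 - 1*94 = 2 - 94 = -92)
y(L) = 3*L (y(L) = ((½)*4 + 1)*L = (2 + 1)*L = 3*L)
U(P) = P/4 (U(P) = P + (P/4)*(-3) = P - 3*P/4 = P/4)
U(y(5*(-3) + 2))/S(97) = ((3*(5*(-3) + 2))/4)/(-92) = ((3*(-15 + 2))/4)*(-1/92) = ((3*(-13))/4)*(-1/92) = ((¼)*(-39))*(-1/92) = -39/4*(-1/92) = 39/368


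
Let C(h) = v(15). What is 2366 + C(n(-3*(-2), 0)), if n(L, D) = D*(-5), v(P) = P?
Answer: 2381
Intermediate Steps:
n(L, D) = -5*D
C(h) = 15
2366 + C(n(-3*(-2), 0)) = 2366 + 15 = 2381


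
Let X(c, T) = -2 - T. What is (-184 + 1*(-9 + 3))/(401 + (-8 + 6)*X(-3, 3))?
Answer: -190/411 ≈ -0.46229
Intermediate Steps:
(-184 + 1*(-9 + 3))/(401 + (-8 + 6)*X(-3, 3)) = (-184 + 1*(-9 + 3))/(401 + (-8 + 6)*(-2 - 1*3)) = (-184 + 1*(-6))/(401 - 2*(-2 - 3)) = (-184 - 6)/(401 - 2*(-5)) = -190/(401 + 10) = -190/411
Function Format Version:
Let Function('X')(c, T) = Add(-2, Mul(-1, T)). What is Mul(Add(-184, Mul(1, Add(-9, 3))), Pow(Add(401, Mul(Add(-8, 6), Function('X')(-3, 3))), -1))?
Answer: Rational(-190, 411) ≈ -0.46229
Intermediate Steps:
Mul(Add(-184, Mul(1, Add(-9, 3))), Pow(Add(401, Mul(Add(-8, 6), Function('X')(-3, 3))), -1)) = Mul(Add(-184, Mul(1, Add(-9, 3))), Pow(Add(401, Mul(Add(-8, 6), Add(-2, Mul(-1, 3)))), -1)) = Mul(Add(-184, Mul(1, -6)), Pow(Add(401, Mul(-2, Add(-2, -3))), -1)) = Mul(Add(-184, -6), Pow(Add(401, Mul(-2, -5)), -1)) = Mul(-190, Pow(Add(401, 10), -1)) = Mul(-190, Pow(411, -1)) = Mul(-190, Rational(1, 411)) = Rational(-190, 411)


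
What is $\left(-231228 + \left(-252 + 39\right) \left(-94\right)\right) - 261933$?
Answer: $-473139$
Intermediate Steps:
$\left(-231228 + \left(-252 + 39\right) \left(-94\right)\right) - 261933 = \left(-231228 - -20022\right) - 261933 = \left(-231228 + 20022\right) - 261933 = -211206 - 261933 = -473139$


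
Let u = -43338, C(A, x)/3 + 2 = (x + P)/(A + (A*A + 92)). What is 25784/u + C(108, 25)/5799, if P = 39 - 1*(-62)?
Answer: -148082555821/248468801964 ≈ -0.59598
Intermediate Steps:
P = 101 (P = 39 + 62 = 101)
C(A, x) = -6 + 3*(101 + x)/(92 + A + A²) (C(A, x) = -6 + 3*((x + 101)/(A + (A*A + 92))) = -6 + 3*((101 + x)/(A + (A² + 92))) = -6 + 3*((101 + x)/(A + (92 + A²))) = -6 + 3*((101 + x)/(92 + A + A²)) = -6 + 3*(101 + x)/(92 + A + A²))
25784/u + C(108, 25)/5799 = 25784/(-43338) + (3*(-83 + 25 - 2*108 - 2*108²)/(92 + 108 + 108²))/5799 = 25784*(-1/43338) + (3*(-83 + 25 - 216 - 2*11664)/(92 + 108 + 11664))*(1/5799) = -12892/21669 + (3*(-83 + 25 - 216 - 23328)/11864)*(1/5799) = -12892/21669 + (3*(1/11864)*(-23602))*(1/5799) = -12892/21669 - 35403/5932*1/5799 = -12892/21669 - 11801/11466556 = -148082555821/248468801964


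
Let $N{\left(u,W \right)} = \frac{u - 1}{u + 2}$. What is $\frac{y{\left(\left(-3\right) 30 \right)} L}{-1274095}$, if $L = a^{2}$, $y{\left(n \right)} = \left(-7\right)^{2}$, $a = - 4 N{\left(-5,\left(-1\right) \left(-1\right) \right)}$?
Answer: $- \frac{3136}{1274095} \approx -0.0024614$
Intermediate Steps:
$N{\left(u,W \right)} = \frac{-1 + u}{2 + u}$
$a = -8$ ($a = - 4 \frac{-1 - 5}{2 - 5} = - 4 \frac{1}{-3} \left(-6\right) = - 4 \left(\left(- \frac{1}{3}\right) \left(-6\right)\right) = \left(-4\right) 2 = -8$)
$y{\left(n \right)} = 49$
$L = 64$ ($L = \left(-8\right)^{2} = 64$)
$\frac{y{\left(\left(-3\right) 30 \right)} L}{-1274095} = \frac{49 \cdot 64}{-1274095} = 3136 \left(- \frac{1}{1274095}\right) = - \frac{3136}{1274095}$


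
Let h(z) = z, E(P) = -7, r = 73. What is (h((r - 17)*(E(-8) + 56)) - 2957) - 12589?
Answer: -12802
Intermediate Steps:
(h((r - 17)*(E(-8) + 56)) - 2957) - 12589 = ((73 - 17)*(-7 + 56) - 2957) - 12589 = (56*49 - 2957) - 12589 = (2744 - 2957) - 12589 = -213 - 12589 = -12802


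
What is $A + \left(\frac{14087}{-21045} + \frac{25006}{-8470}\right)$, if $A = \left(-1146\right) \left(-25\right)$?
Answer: $\frac{510624987934}{17825115} \approx 28646.0$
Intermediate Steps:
$A = 28650$
$A + \left(\frac{14087}{-21045} + \frac{25006}{-8470}\right) = 28650 + \left(\frac{14087}{-21045} + \frac{25006}{-8470}\right) = 28650 + \left(14087 \left(- \frac{1}{21045}\right) + 25006 \left(- \frac{1}{8470}\right)\right) = 28650 - \frac{64556816}{17825115} = \frac{510624987934}{17825115}$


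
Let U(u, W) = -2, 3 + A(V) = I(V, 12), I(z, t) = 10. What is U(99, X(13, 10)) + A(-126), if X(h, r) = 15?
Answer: 5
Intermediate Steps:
A(V) = 7 (A(V) = -3 + 10 = 7)
U(99, X(13, 10)) + A(-126) = -2 + 7 = 5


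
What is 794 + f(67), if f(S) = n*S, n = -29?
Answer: -1149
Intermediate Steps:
f(S) = -29*S
794 + f(67) = 794 - 29*67 = 794 - 1943 = -1149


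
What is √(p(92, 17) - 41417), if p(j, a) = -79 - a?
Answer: I*√41513 ≈ 203.75*I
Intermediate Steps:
√(p(92, 17) - 41417) = √((-79 - 1*17) - 41417) = √((-79 - 17) - 41417) = √(-96 - 41417) = √(-41513) = I*√41513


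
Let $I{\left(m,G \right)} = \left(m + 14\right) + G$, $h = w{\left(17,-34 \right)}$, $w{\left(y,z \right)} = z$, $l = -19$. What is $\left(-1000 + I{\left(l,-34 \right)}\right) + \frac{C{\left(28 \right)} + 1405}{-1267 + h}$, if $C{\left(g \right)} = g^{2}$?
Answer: $- \frac{1353928}{1301} \approx -1040.7$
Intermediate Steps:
$h = -34$
$I{\left(m,G \right)} = 14 + G + m$ ($I{\left(m,G \right)} = \left(14 + m\right) + G = 14 + G + m$)
$\left(-1000 + I{\left(l,-34 \right)}\right) + \frac{C{\left(28 \right)} + 1405}{-1267 + h} = \left(-1000 - 39\right) + \frac{28^{2} + 1405}{-1267 - 34} = \left(-1000 - 39\right) + \frac{784 + 1405}{-1301} = -1039 + 2189 \left(- \frac{1}{1301}\right) = -1039 - \frac{2189}{1301} = - \frac{1353928}{1301}$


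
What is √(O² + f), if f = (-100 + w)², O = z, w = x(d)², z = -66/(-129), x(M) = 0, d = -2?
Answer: 2*√4622621/43 ≈ 100.00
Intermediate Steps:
z = 22/43 (z = -66*(-1/129) = 22/43 ≈ 0.51163)
w = 0 (w = 0² = 0)
O = 22/43 ≈ 0.51163
f = 10000 (f = (-100 + 0)² = (-100)² = 10000)
√(O² + f) = √((22/43)² + 10000) = √(484/1849 + 10000) = √(18490484/1849) = 2*√4622621/43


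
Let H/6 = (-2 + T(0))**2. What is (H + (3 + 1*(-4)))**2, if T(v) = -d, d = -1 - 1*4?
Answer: 2809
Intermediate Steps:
d = -5 (d = -1 - 4 = -5)
T(v) = 5 (T(v) = -1*(-5) = 5)
H = 54 (H = 6*(-2 + 5)**2 = 6*3**2 = 6*9 = 54)
(H + (3 + 1*(-4)))**2 = (54 + (3 + 1*(-4)))**2 = (54 + (3 - 4))**2 = (54 - 1)**2 = 53**2 = 2809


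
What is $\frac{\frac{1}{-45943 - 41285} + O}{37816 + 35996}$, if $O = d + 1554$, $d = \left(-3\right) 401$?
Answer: $\frac{30617027}{6438473136} \approx 0.0047553$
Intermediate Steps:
$d = -1203$
$O = 351$ ($O = -1203 + 1554 = 351$)
$\frac{\frac{1}{-45943 - 41285} + O}{37816 + 35996} = \frac{\frac{1}{-45943 - 41285} + 351}{37816 + 35996} = \frac{\frac{1}{-87228} + 351}{73812} = \left(- \frac{1}{87228} + 351\right) \frac{1}{73812} = \frac{30617027}{87228} \cdot \frac{1}{73812} = \frac{30617027}{6438473136}$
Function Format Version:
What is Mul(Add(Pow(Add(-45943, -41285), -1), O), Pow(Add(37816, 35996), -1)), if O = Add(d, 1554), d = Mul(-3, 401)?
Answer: Rational(30617027, 6438473136) ≈ 0.0047553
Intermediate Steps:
d = -1203
O = 351 (O = Add(-1203, 1554) = 351)
Mul(Add(Pow(Add(-45943, -41285), -1), O), Pow(Add(37816, 35996), -1)) = Mul(Add(Pow(Add(-45943, -41285), -1), 351), Pow(Add(37816, 35996), -1)) = Mul(Add(Pow(-87228, -1), 351), Pow(73812, -1)) = Mul(Add(Rational(-1, 87228), 351), Rational(1, 73812)) = Mul(Rational(30617027, 87228), Rational(1, 73812)) = Rational(30617027, 6438473136)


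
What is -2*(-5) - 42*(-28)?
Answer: 1186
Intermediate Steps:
-2*(-5) - 42*(-28) = 10 + 1176 = 1186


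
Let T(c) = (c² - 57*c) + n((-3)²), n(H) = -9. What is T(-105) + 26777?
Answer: 43778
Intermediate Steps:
T(c) = -9 + c² - 57*c (T(c) = (c² - 57*c) - 9 = -9 + c² - 57*c)
T(-105) + 26777 = (-9 + (-105)² - 57*(-105)) + 26777 = (-9 + 11025 + 5985) + 26777 = 17001 + 26777 = 43778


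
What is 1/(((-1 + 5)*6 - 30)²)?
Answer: 1/36 ≈ 0.027778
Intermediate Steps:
1/(((-1 + 5)*6 - 30)²) = 1/((4*6 - 30)²) = 1/((24 - 30)²) = 1/((-6)²) = 1/36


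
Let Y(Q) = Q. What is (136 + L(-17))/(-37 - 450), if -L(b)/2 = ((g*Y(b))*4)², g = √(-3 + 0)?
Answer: -27880/487 ≈ -57.248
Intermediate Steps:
g = I*√3 (g = √(-3) = I*√3 ≈ 1.732*I)
L(b) = 96*b² (L(b) = -2*(-48*b²) = -(-96)*b² = 96*b²)
(136 + L(-17))/(-37 - 450) = (136 + 96*(-17)²)/(-37 - 450) = (136 + 96*289)/(-487) = -(136 + 27744)/487 = -1/487*27880 = -27880/487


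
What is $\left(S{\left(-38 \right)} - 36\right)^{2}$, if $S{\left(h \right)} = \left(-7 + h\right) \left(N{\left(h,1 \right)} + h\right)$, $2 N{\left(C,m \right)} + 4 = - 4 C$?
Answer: $2742336$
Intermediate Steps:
$N{\left(C,m \right)} = -2 - 2 C$ ($N{\left(C,m \right)} = -2 + \frac{\left(-4\right) C}{2} = -2 - 2 C$)
$S{\left(h \right)} = \left(-7 + h\right) \left(-2 - h\right)$ ($S{\left(h \right)} = \left(-7 + h\right) \left(\left(-2 - 2 h\right) + h\right) = \left(-7 + h\right) \left(-2 - h\right)$)
$\left(S{\left(-38 \right)} - 36\right)^{2} = \left(\left(14 - \left(-38\right)^{2} + 5 \left(-38\right)\right) - 36\right)^{2} = \left(\left(14 - 1444 - 190\right) - 36\right)^{2} = \left(-1620 - 36\right)^{2} = \left(-1656\right)^{2} = 2742336$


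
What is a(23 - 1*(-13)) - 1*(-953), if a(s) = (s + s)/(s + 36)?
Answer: 954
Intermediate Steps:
a(s) = 2*s/(36 + s) (a(s) = (2*s)/(36 + s) = 2*s/(36 + s))
a(23 - 1*(-13)) - 1*(-953) = 2*(23 - 1*(-13))/(36 + (23 - 1*(-13))) - 1*(-953) = 2*(23 + 13)/(36 + (23 + 13)) + 953 = 2*36/(36 + 36) + 953 = 2*36/72 + 953 = 2*36*(1/72) + 953 = 1 + 953 = 954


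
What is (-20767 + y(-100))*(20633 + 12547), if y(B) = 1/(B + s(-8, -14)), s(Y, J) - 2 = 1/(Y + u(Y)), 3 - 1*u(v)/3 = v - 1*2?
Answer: -2092643023800/3037 ≈ -6.8905e+8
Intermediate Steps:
u(v) = 15 - 3*v (u(v) = 9 - 3*(v - 1*2) = 9 - 3*(v - 2) = 9 - 3*(-2 + v) = 9 + (6 - 3*v) = 15 - 3*v)
s(Y, J) = 2 + 1/(15 - 2*Y) (s(Y, J) = 2 + 1/(Y + (15 - 3*Y)) = 2 + 1/(15 - 2*Y))
y(B) = 1/(63/31 + B) (y(B) = 1/(B + (-31 + 4*(-8))/(-15 + 2*(-8))) = 1/(B + (-31 - 32)/(-15 - 16)) = 1/(B - 63/(-31)) = 1/(B - 1/31*(-63)) = 1/(B + 63/31) = 1/(63/31 + B))
(-20767 + y(-100))*(20633 + 12547) = (-20767 + 31/(63 + 31*(-100)))*(20633 + 12547) = (-20767 + 31/(63 - 3100))*33180 = (-20767 + 31/(-3037))*33180 = (-20767 + 31*(-1/3037))*33180 = (-20767 - 31/3037)*33180 = -63069410/3037*33180 = -2092643023800/3037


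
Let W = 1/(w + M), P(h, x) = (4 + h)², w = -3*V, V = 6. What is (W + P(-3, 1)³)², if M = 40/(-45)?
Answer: 25921/28900 ≈ 0.89692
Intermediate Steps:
w = -18 (w = -3*6 = -18)
M = -8/9 (M = 40*(-1/45) = -8/9 ≈ -0.88889)
W = -9/170 (W = 1/(-18 - 8/9) = 1/(-170/9) = -9/170 ≈ -0.052941)
(W + P(-3, 1)³)² = (-9/170 + ((4 - 3)²)³)² = (-9/170 + (1²)³)² = (-9/170 + 1³)² = (-9/170 + 1)² = (161/170)² = 25921/28900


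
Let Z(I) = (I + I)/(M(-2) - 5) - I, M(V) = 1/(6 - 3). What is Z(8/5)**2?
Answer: 256/49 ≈ 5.2245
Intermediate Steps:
M(V) = 1/3
Z(I) = -10*I/7 (Z(I) = (I + I)/(1/3 - 5) - I = (2*I)/(-14/3) - I = (2*I)*(-3/14) - I = -3*I/7 - I = -10*I/7)
Z(8/5)**2 = (-80/(7*5))**2 = (-10/7*8/5)**2 = (-16/7)**2 = 256/49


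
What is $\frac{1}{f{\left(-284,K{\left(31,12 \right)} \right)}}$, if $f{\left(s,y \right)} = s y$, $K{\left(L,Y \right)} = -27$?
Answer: $\frac{1}{7668} \approx 0.00013041$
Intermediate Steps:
$\frac{1}{f{\left(-284,K{\left(31,12 \right)} \right)}} = \frac{1}{\left(-284\right) \left(-27\right)} = \frac{1}{7668}$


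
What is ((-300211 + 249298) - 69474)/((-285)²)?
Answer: -40129/27075 ≈ -1.4821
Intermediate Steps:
((-300211 + 249298) - 69474)/((-285)²) = (-50913 - 69474)/81225 = -120387*1/81225 = -40129/27075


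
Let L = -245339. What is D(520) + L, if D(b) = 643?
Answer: -244696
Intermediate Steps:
D(520) + L = 643 - 245339 = -244696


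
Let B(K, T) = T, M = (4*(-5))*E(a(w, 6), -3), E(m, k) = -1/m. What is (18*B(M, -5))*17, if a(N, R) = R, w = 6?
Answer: -1530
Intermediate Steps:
M = 10/3 (M = (4*(-5))*(-1/6) = -(-20)/6 = -20*(-1/6) = 10/3 ≈ 3.3333)
(18*B(M, -5))*17 = (18*(-5))*17 = -90*17 = -1530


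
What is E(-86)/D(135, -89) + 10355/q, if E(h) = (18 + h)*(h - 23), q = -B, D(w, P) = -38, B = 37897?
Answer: -140643027/720043 ≈ -195.33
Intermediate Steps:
q = -37897 (q = -1*37897 = -37897)
E(h) = (-23 + h)*(18 + h) (E(h) = (18 + h)*(-23 + h) = (-23 + h)*(18 + h))
E(-86)/D(135, -89) + 10355/q = (-414 + (-86)² - 5*(-86))/(-38) + 10355/(-37897) = (-414 + 7396 + 430)*(-1/38) + 10355*(-1/37897) = 7412*(-1/38) - 10355/37897 = -3706/19 - 10355/37897 = -140643027/720043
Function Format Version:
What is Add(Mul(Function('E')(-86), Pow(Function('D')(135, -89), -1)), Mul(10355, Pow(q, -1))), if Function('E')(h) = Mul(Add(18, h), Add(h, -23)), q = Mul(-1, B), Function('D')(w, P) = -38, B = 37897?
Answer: Rational(-140643027, 720043) ≈ -195.33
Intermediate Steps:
q = -37897 (q = Mul(-1, 37897) = -37897)
Function('E')(h) = Mul(Add(-23, h), Add(18, h)) (Function('E')(h) = Mul(Add(18, h), Add(-23, h)) = Mul(Add(-23, h), Add(18, h)))
Add(Mul(Function('E')(-86), Pow(Function('D')(135, -89), -1)), Mul(10355, Pow(q, -1))) = Add(Mul(Add(-414, Pow(-86, 2), Mul(-5, -86)), Pow(-38, -1)), Mul(10355, Pow(-37897, -1))) = Add(Mul(Add(-414, 7396, 430), Rational(-1, 38)), Mul(10355, Rational(-1, 37897))) = Add(Mul(7412, Rational(-1, 38)), Rational(-10355, 37897)) = Add(Rational(-3706, 19), Rational(-10355, 37897)) = Rational(-140643027, 720043)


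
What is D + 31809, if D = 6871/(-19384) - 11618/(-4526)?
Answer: 1395430392111/43865992 ≈ 31811.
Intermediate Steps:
D = 97052583/43865992 (D = 6871*(-1/19384) - 11618*(-1/4526) = -6871/19384 + 5809/2263 = 97052583/43865992 ≈ 2.2125)
D + 31809 = 97052583/43865992 + 31809 = 1395430392111/43865992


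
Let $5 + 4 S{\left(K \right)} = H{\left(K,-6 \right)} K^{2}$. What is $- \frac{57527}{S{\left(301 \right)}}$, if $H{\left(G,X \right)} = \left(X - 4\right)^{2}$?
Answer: $- \frac{230108}{9060095} \approx -0.025398$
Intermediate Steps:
$H{\left(G,X \right)} = \left(-4 + X\right)^{2}$
$S{\left(K \right)} = - \frac{5}{4} + 25 K^{2}$ ($S{\left(K \right)} = - \frac{5}{4} + \frac{\left(-4 - 6\right)^{2} K^{2}}{4} = - \frac{5}{4} + \frac{\left(-10\right)^{2} K^{2}}{4} = - \frac{5}{4} + \frac{100 K^{2}}{4} = - \frac{5}{4} + 25 K^{2}$)
$- \frac{57527}{S{\left(301 \right)}} = - \frac{57527}{- \frac{5}{4} + 25 \cdot 301^{2}} = - \frac{57527}{- \frac{5}{4} + 25 \cdot 90601} = - \frac{57527}{- \frac{5}{4} + 2265025} = - \frac{57527}{\frac{9060095}{4}} = \left(-57527\right) \frac{4}{9060095} = - \frac{230108}{9060095}$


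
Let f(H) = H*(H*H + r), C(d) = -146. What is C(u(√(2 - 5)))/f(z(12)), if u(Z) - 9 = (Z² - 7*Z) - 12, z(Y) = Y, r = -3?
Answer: -73/846 ≈ -0.086288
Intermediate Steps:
u(Z) = -3 + Z² - 7*Z (u(Z) = 9 + ((Z² - 7*Z) - 12) = 9 + (-12 + Z² - 7*Z) = -3 + Z² - 7*Z)
f(H) = H*(-3 + H²) (f(H) = H*(H*H - 3) = H*(H² - 3) = H*(-3 + H²))
C(u(√(2 - 5)))/f(z(12)) = -146*1/(12*(-3 + 12²)) = -146*1/(12*(-3 + 144)) = -146/(12*141) = -146/1692 = -146*1/1692 = -73/846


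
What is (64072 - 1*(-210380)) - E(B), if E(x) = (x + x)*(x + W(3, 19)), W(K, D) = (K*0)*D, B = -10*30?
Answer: 94452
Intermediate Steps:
B = -300
W(K, D) = 0 (W(K, D) = 0*D = 0)
E(x) = 2*x**2 (E(x) = (x + x)*(x + 0) = (2*x)*x = 2*x**2)
(64072 - 1*(-210380)) - E(B) = (64072 - 1*(-210380)) - 2*(-300)**2 = (64072 + 210380) - 2*90000 = 274452 - 1*180000 = 274452 - 180000 = 94452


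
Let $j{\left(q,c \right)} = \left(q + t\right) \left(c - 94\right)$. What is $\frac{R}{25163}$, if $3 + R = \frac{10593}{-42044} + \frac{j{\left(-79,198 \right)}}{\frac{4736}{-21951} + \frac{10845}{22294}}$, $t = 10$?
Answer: $- \frac{147666518970898911}{140151511735647292} \approx -1.0536$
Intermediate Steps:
$j{\left(q,c \right)} = \left(-94 + c\right) \left(10 + q\right)$ ($j{\left(q,c \right)} = \left(q + 10\right) \left(c - 94\right) = \left(10 + q\right) \left(-94 + c\right) = \left(-94 + c\right) \left(10 + q\right)$)
$R = - \frac{147666518970898911}{5569745727284}$ ($R = -3 + \left(\frac{10593}{-42044} + \frac{-940 - -7426 + 10 \cdot 198 + 198 \left(-79\right)}{\frac{4736}{-21951} + \frac{10845}{22294}}\right) = -3 + \left(10593 \left(- \frac{1}{42044}\right) + \frac{-940 + 7426 + 1980 - 15642}{4736 \left(- \frac{1}{21951}\right) + 10845 \cdot \frac{1}{22294}}\right) = -3 - \left(\frac{10593}{42044} + \frac{7176}{- \frac{4736}{21951} + \frac{10845}{22294}}\right) = -3 - \left(\frac{10593}{42044} + \frac{7176}{\frac{132474211}{489375594}}\right) = -3 - \frac{147649809733717059}{5569745727284} = - \frac{147666518970898911}{5569745727284} \approx -26512.0$)
$\frac{R}{25163} = - \frac{147666518970898911}{5569745727284 \cdot 25163} = \left(- \frac{147666518970898911}{5569745727284}\right) \frac{1}{25163} = - \frac{147666518970898911}{140151511735647292}$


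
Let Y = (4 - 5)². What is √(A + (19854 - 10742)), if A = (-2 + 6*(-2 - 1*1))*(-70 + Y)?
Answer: 2*√2623 ≈ 102.43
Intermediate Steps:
Y = 1 (Y = (-1)² = 1)
A = 1380 (A = (-2 + 6*(-2 - 1*1))*(-70 + 1) = (-2 + 6*(-2 - 1))*(-69) = (-2 + 6*(-3))*(-69) = (-2 - 18)*(-69) = -20*(-69) = 1380)
√(A + (19854 - 10742)) = √(1380 + (19854 - 10742)) = √(1380 + 9112) = √10492 = 2*√2623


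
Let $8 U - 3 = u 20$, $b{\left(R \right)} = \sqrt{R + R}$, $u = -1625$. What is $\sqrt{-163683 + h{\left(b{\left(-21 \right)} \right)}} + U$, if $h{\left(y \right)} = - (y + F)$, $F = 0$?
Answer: $- \frac{32497}{8} + \sqrt{-163683 - i \sqrt{42}} \approx -4062.1 - 404.58 i$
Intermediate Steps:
$b{\left(R \right)} = \sqrt{2} \sqrt{R}$ ($b{\left(R \right)} = \sqrt{2 R} = \sqrt{2} \sqrt{R}$)
$h{\left(y \right)} = - y$ ($h{\left(y \right)} = - (y + 0) = - y$)
$U = - \frac{32497}{8}$ ($U = \frac{3}{8} + \frac{\left(-1625\right) 20}{8} = \frac{3}{8} + \frac{1}{8} \left(-32500\right) = \frac{3}{8} - \frac{8125}{2} = - \frac{32497}{8} \approx -4062.1$)
$\sqrt{-163683 + h{\left(b{\left(-21 \right)} \right)}} + U = \sqrt{-163683 - \sqrt{2} \sqrt{-21}} - \frac{32497}{8} = \sqrt{-163683 - \sqrt{2} i \sqrt{21}} - \frac{32497}{8} = \sqrt{-163683 - i \sqrt{42}} - \frac{32497}{8} = - \frac{32497}{8} + \sqrt{-163683 - i \sqrt{42}}$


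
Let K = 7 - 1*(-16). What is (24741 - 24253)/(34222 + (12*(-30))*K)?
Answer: 244/12971 ≈ 0.018811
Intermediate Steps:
K = 23 (K = 7 + 16 = 23)
(24741 - 24253)/(34222 + (12*(-30))*K) = (24741 - 24253)/(34222 + (12*(-30))*23) = 488/(34222 - 360*23) = 488/(34222 - 8280) = 488/25942 = 488*(1/25942) = 244/12971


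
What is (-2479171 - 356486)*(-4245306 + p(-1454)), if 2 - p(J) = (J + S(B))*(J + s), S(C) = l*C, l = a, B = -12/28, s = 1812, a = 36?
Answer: 73825592724180/7 ≈ 1.0547e+13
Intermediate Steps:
B = -3/7 (B = -12*1/28 = -3/7 ≈ -0.42857)
l = 36
S(C) = 36*C
p(J) = 2 - (1812 + J)*(-108/7 + J) (p(J) = 2 - (J + 36*(-3/7))*(J + 1812) = 2 - (J - 108/7)*(1812 + J) = 2 - (-108/7 + J)*(1812 + J) = 2 - (1812 + J)*(-108/7 + J))
(-2479171 - 356486)*(-4245306 + p(-1454)) = (-2479171 - 356486)*(-4245306 + (195710/7 - 1*(-1454)**2 - 12576/7*(-1454))) = -2835657*(-4245306 + (195710/7 - 1*2114116 + 18285504/7)) = -2835657*(-4245306 + (195710/7 - 2114116 + 18285504/7)) = -2835657*(-4245306 + 3682402/7) = -2835657*(-26034740/7) = 73825592724180/7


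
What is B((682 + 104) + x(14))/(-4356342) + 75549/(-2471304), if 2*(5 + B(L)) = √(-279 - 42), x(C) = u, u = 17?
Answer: -54850820873/1794307568328 - I*√321/8712684 ≈ -0.030569 - 2.0564e-6*I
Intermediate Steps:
x(C) = 17
B(L) = -5 + I*√321/2 (B(L) = -5 + √(-279 - 42)/2 = -5 + √(-321)/2 = -5 + (I*√321)/2 = -5 + I*√321/2)
B((682 + 104) + x(14))/(-4356342) + 75549/(-2471304) = (-5 + I*√321/2)/(-4356342) + 75549/(-2471304) = (-5 + I*√321/2)*(-1/4356342) + 75549*(-1/2471304) = (5/4356342 - I*√321/8712684) - 25183/823768 = -54850820873/1794307568328 - I*√321/8712684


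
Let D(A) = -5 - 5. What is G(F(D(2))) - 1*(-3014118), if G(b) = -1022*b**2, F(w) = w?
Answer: 2911918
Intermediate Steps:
D(A) = -10
G(F(D(2))) - 1*(-3014118) = -1022*(-10)**2 - 1*(-3014118) = -1022*100 + 3014118 = -102200 + 3014118 = 2911918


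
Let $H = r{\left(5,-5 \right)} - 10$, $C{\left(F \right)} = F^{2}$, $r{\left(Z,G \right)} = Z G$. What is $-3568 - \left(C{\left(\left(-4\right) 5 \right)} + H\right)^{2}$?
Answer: $-136793$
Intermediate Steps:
$r{\left(Z,G \right)} = G Z$
$H = -35$ ($H = \left(-5\right) 5 - 10 = -25 - 10 = -35$)
$-3568 - \left(C{\left(\left(-4\right) 5 \right)} + H\right)^{2} = -3568 - \left(\left(\left(-4\right) 5\right)^{2} - 35\right)^{2} = -3568 - \left(\left(-20\right)^{2} - 35\right)^{2} = -3568 - \left(400 - 35\right)^{2} = -3568 - 365^{2} = -3568 - 133225 = -136793$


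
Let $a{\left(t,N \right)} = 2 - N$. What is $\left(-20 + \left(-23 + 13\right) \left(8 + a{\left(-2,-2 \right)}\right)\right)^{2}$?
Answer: $19600$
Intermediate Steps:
$\left(-20 + \left(-23 + 13\right) \left(8 + a{\left(-2,-2 \right)}\right)\right)^{2} = \left(-20 + \left(-23 + 13\right) \left(8 + \left(2 - -2\right)\right)\right)^{2} = \left(-20 - 10 \left(8 + \left(2 + 2\right)\right)\right)^{2} = \left(-20 - 10 \left(8 + 4\right)\right)^{2} = \left(-20 - 120\right)^{2} = \left(-140\right)^{2} = 19600$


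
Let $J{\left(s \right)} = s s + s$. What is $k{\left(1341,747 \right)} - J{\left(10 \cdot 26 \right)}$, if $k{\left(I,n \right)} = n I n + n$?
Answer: $748222956$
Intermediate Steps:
$J{\left(s \right)} = s + s^{2}$ ($J{\left(s \right)} = s^{2} + s = s + s^{2}$)
$k{\left(I,n \right)} = n + I n^{2}$ ($k{\left(I,n \right)} = I n n + n = I n^{2} + n = n + I n^{2}$)
$k{\left(1341,747 \right)} - J{\left(10 \cdot 26 \right)} = 747 \left(1 + 1341 \cdot 747\right) - 10 \cdot 26 \left(1 + 10 \cdot 26\right) = 747 \left(1 + 1001727\right) - 260 \left(1 + 260\right) = 747 \cdot 1001728 - 260 \cdot 261 = 748290816 - 67860 = 748222956$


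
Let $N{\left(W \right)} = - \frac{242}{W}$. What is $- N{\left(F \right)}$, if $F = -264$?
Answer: $- \frac{11}{12} \approx -0.91667$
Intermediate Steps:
$- N{\left(F \right)} = - \frac{-242}{-264} = - \frac{\left(-242\right) \left(-1\right)}{264} = \left(-1\right) \frac{11}{12} = - \frac{11}{12}$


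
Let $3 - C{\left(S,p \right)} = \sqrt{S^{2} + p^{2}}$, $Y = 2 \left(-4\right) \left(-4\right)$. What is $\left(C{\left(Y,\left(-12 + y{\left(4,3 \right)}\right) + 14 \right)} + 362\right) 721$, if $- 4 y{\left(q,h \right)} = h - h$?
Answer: $263165 - 1442 \sqrt{257} \approx 2.4005 \cdot 10^{5}$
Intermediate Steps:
$y{\left(q,h \right)} = 0$ ($y{\left(q,h \right)} = - \frac{h - h}{4} = \left(- \frac{1}{4}\right) 0 = 0$)
$Y = 32$ ($Y = \left(-8\right) \left(-4\right) = 32$)
$C{\left(S,p \right)} = 3 - \sqrt{S^{2} + p^{2}}$
$\left(C{\left(Y,\left(-12 + y{\left(4,3 \right)}\right) + 14 \right)} + 362\right) 721 = \left(\left(3 - \sqrt{32^{2} + \left(\left(-12 + 0\right) + 14\right)^{2}}\right) + 362\right) 721 = \left(\left(3 - \sqrt{1024 + \left(-12 + 14\right)^{2}}\right) + 362\right) 721 = \left(\left(3 - \sqrt{1024 + 2^{2}}\right) + 362\right) 721 = \left(\left(3 - \sqrt{1024 + 4}\right) + 362\right) 721 = \left(\left(3 - \sqrt{1028}\right) + 362\right) 721 = \left(\left(3 - 2 \sqrt{257}\right) + 362\right) 721 = \left(365 - 2 \sqrt{257}\right) 721 = 263165 - 1442 \sqrt{257}$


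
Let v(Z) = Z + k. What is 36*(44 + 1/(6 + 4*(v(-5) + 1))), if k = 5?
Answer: 7938/5 ≈ 1587.6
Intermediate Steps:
v(Z) = 5 + Z (v(Z) = Z + 5 = 5 + Z)
36*(44 + 1/(6 + 4*(v(-5) + 1))) = 36*(44 + 1/(6 + 4*((5 - 5) + 1))) = 36*(44 + 1/(6 + 4*(0 + 1))) = 36*(44 + 1/(6 + 4*1)) = 36*(44 + 1/(6 + 4)) = 36*(44 + 1/10) = 36*(44 + ⅒) = 36*(441/10) = 7938/5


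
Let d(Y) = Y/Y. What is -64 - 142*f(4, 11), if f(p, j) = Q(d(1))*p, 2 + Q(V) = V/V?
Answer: 504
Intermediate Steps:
d(Y) = 1
Q(V) = -1 (Q(V) = -2 + V/V = -2 + 1 = -1)
f(p, j) = -p
-64 - 142*f(4, 11) = -64 - (-142)*4 = -64 - 142*(-4) = -64 + 568 = 504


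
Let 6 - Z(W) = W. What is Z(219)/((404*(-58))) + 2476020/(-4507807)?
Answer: -57057937749/105626933624 ≈ -0.54018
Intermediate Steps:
Z(W) = 6 - W
Z(219)/((404*(-58))) + 2476020/(-4507807) = (6 - 1*219)/((404*(-58))) + 2476020/(-4507807) = (6 - 219)/(-23432) + 2476020*(-1/4507807) = -213*(-1/23432) - 2476020/4507807 = 213/23432 - 2476020/4507807 = -57057937749/105626933624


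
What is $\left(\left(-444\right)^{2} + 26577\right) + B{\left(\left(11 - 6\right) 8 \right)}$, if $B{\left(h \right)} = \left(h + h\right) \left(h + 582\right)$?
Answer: $273473$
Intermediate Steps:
$B{\left(h \right)} = 2 h \left(582 + h\right)$
$\left(\left(-444\right)^{2} + 26577\right) + B{\left(\left(11 - 6\right) 8 \right)} = \left(\left(-444\right)^{2} + 26577\right) + 2 \left(11 - 6\right) 8 \left(582 + \left(11 - 6\right) 8\right) = \left(197136 + 26577\right) + 2 \cdot 5 \cdot 8 \left(582 + 5 \cdot 8\right) = 223713 + 2 \cdot 40 \left(582 + 40\right) = 223713 + 2 \cdot 40 \cdot 622 = 223713 + 49760 = 273473$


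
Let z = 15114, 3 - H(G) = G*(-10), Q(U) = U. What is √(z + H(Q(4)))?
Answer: √15157 ≈ 123.11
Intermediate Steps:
H(G) = 3 + 10*G (H(G) = 3 - G*(-10) = 3 - (-10)*G = 3 + 10*G)
√(z + H(Q(4))) = √(15114 + (3 + 10*4)) = √(15114 + (3 + 40)) = √(15114 + 43) = √15157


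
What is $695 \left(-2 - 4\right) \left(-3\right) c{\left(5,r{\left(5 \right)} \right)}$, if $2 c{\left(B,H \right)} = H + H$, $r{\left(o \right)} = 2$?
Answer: $25020$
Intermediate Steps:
$c{\left(B,H \right)} = H$ ($c{\left(B,H \right)} = \frac{H + H}{2} = \frac{2 H}{2} = H$)
$695 \left(-2 - 4\right) \left(-3\right) c{\left(5,r{\left(5 \right)} \right)} = 695 \left(-2 - 4\right) \left(-3\right) 2 = 695 \left(-6\right) \left(-3\right) 2 = 695 \cdot 18 \cdot 2 = 695 \cdot 36 = 25020$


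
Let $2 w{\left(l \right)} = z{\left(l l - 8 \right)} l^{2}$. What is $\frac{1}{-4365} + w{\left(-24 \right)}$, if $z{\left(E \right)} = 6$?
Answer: $\frac{7542719}{4365} \approx 1728.0$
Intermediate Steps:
$w{\left(l \right)} = 3 l^{2}$ ($w{\left(l \right)} = \frac{6 l^{2}}{2} = 3 l^{2}$)
$\frac{1}{-4365} + w{\left(-24 \right)} = \frac{1}{-4365} + 3 \left(-24\right)^{2} = - \frac{1}{4365} + 3 \cdot 576 = - \frac{1}{4365} + 1728 = \frac{7542719}{4365}$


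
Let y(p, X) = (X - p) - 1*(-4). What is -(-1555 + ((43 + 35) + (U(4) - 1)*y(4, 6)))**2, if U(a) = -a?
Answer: -2271049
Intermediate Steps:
y(p, X) = 4 + X - p (y(p, X) = (X - p) + 4 = 4 + X - p)
-(-1555 + ((43 + 35) + (U(4) - 1)*y(4, 6)))**2 = -(-1555 + ((43 + 35) + (-1*4 - 1)*(4 + 6 - 1*4)))**2 = -(-1555 + (78 + (-4 - 1)*(4 + 6 - 4)))**2 = -(-1555 + (78 - 5*6))**2 = -(-1555 + (78 - 30))**2 = -(-1555 + 48)**2 = -1*(-1507)**2 = -1*2271049 = -2271049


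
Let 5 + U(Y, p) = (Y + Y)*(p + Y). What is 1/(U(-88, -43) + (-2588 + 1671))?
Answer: 1/22134 ≈ 4.5179e-5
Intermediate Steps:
U(Y, p) = -5 + 2*Y*(Y + p) (U(Y, p) = -5 + (Y + Y)*(p + Y) = -5 + (2*Y)*(Y + p) = -5 + 2*Y*(Y + p))
1/(U(-88, -43) + (-2588 + 1671)) = 1/((-5 + 2*(-88)**2 + 2*(-88)*(-43)) + (-2588 + 1671)) = 1/((-5 + 2*7744 + 7568) - 917) = 1/((-5 + 15488 + 7568) - 917) = 1/(23051 - 917) = 1/22134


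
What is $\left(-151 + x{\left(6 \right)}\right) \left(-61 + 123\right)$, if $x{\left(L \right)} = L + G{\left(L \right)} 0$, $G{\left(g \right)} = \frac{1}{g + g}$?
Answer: $-8990$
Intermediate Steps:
$G{\left(g \right)} = \frac{1}{2 g}$
$x{\left(L \right)} = L$ ($x{\left(L \right)} = L + \frac{1}{2 L} 0 = L + 0 = L$)
$\left(-151 + x{\left(6 \right)}\right) \left(-61 + 123\right) = \left(-151 + 6\right) \left(-61 + 123\right) = \left(-145\right) 62 = -8990$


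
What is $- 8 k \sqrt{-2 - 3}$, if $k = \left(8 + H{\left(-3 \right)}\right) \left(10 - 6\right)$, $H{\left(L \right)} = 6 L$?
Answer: $320 i \sqrt{5} \approx 715.54 i$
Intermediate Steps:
$k = -40$ ($k = \left(8 + 6 \left(-3\right)\right) \left(10 - 6\right) = \left(8 - 18\right) 4 = \left(-10\right) 4 = -40$)
$- 8 k \sqrt{-2 - 3} = \left(-8\right) \left(-40\right) \sqrt{-2 - 3} = 320 \sqrt{-5} = 320 i \sqrt{5}$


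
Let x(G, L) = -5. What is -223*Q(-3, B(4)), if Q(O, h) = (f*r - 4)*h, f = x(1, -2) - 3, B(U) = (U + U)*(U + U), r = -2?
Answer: -171264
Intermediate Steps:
B(U) = 4*U² (B(U) = (2*U)*(2*U) = 4*U²)
f = -8 (f = -5 - 3 = -8)
Q(O, h) = 12*h (Q(O, h) = (-8*(-2) - 4)*h = (16 - 4)*h = 12*h)
-223*Q(-3, B(4)) = -2676*4*4² = -2676*4*16 = -2676*64 = -223*768 = -171264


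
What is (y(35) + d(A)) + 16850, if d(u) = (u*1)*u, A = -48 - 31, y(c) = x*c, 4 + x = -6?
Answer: 22741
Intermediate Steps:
x = -10 (x = -4 - 6 = -10)
y(c) = -10*c
A = -79
d(u) = u² (d(u) = u*u = u²)
(y(35) + d(A)) + 16850 = (-10*35 + (-79)²) + 16850 = (-350 + 6241) + 16850 = 5891 + 16850 = 22741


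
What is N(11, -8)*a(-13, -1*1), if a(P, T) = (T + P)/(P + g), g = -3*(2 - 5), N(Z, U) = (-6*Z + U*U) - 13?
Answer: -105/2 ≈ -52.500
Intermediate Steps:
N(Z, U) = -13 + U**2 - 6*Z (N(Z, U) = (-6*Z + U**2) - 13 = (U**2 - 6*Z) - 13 = -13 + U**2 - 6*Z)
g = 9 (g = -3*(-3) = 9)
a(P, T) = (P + T)/(9 + P) (a(P, T) = (T + P)/(P + 9) = (P + T)/(9 + P))
N(11, -8)*a(-13, -1*1) = (-13 + (-8)**2 - 6*11)*((-13 - 1*1)/(9 - 13)) = (-13 + 64 - 66)*((-13 - 1)/(-4)) = -(-15)*(-14)/4 = -15*7/2 = -105/2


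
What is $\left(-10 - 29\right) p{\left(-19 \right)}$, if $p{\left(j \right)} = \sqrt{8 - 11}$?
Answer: $- 39 i \sqrt{3} \approx - 67.55 i$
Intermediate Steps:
$p{\left(j \right)} = i \sqrt{3}$ ($p{\left(j \right)} = \sqrt{-3} = i \sqrt{3}$)
$\left(-10 - 29\right) p{\left(-19 \right)} = \left(-10 - 29\right) i \sqrt{3} = - 39 i \sqrt{3}$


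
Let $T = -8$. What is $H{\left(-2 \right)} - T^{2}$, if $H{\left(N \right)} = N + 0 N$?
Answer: $-66$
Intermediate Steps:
$H{\left(N \right)} = N$ ($H{\left(N \right)} = N + 0 = N$)
$H{\left(-2 \right)} - T^{2} = -2 - \left(-8\right)^{2} = -2 - 64 = -66$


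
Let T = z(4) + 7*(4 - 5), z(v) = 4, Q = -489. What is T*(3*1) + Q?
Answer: -498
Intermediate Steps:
T = -3 (T = 4 + 7*(4 - 5) = 4 + 7*(-1) = 4 - 7 = -3)
T*(3*1) + Q = -9 - 489 = -498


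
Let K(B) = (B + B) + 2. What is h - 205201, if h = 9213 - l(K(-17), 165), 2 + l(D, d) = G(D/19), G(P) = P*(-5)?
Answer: -3723894/19 ≈ -1.9599e+5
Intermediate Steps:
G(P) = -5*P
K(B) = 2 + 2*B (K(B) = 2*B + 2 = 2 + 2*B)
l(D, d) = -2 - 5*D/19
h = 174925/19 (h = 9213 - (-2 - 5*(2 + 2*(-17))/19) = 9213 - (-2 - 5*(2 - 34)/19) = 9213 - (-2 - 5/19*(-32)) = 9213 - (-2 + 160/19) = 9213 - 1*122/19 = 9213 - 122/19 = 174925/19 ≈ 9206.6)
h - 205201 = 174925/19 - 205201 = -3723894/19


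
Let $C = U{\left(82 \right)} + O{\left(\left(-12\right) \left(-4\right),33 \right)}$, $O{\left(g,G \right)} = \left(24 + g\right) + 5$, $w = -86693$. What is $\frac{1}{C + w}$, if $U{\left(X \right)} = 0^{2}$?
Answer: $- \frac{1}{86616} \approx -1.1545 \cdot 10^{-5}$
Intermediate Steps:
$O{\left(g,G \right)} = 29 + g$
$U{\left(X \right)} = 0$
$C = 77$ ($C = 0 + \left(29 - -48\right) = 0 + \left(29 + 48\right) = 0 + 77 = 77$)
$\frac{1}{C + w} = \frac{1}{77 - 86693} = \frac{1}{-86616} = - \frac{1}{86616}$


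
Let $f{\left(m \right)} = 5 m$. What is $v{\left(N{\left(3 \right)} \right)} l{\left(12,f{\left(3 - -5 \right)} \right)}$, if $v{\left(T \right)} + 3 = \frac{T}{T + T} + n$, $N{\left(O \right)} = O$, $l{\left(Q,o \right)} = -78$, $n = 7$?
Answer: $-351$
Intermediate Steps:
$v{\left(T \right)} = \frac{9}{2}$ ($v{\left(T \right)} = -3 + \left(\frac{T}{T + T} + 7\right) = -3 + \left(\frac{T}{2 T} + 7\right) = -3 + \left(\frac{1}{2 T} T + 7\right) = -3 + \left(\frac{1}{2} + 7\right) = -3 + \frac{15}{2} = \frac{9}{2}$)
$v{\left(N{\left(3 \right)} \right)} l{\left(12,f{\left(3 - -5 \right)} \right)} = \frac{9}{2} \left(-78\right) = -351$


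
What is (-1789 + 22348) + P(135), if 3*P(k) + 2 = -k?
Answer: 61540/3 ≈ 20513.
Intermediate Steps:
P(k) = -⅔ - k/3 (P(k) = -⅔ + (-k)/3 = -⅔ - k/3)
(-1789 + 22348) + P(135) = (-1789 + 22348) + (-⅔ - ⅓*135) = 20559 + (-⅔ - 45) = 20559 - 137/3 = 61540/3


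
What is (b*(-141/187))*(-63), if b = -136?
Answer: -71064/11 ≈ -6460.4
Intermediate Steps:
(b*(-141/187))*(-63) = -(-19176)/187*(-63) = -136*(-141/187)*(-63) = (1128/11)*(-63) = -71064/11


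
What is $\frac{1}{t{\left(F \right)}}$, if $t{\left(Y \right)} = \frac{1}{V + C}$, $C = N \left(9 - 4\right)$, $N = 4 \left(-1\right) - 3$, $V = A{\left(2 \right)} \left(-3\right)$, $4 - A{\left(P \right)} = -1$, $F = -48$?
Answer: $-50$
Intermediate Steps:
$A{\left(P \right)} = 5$ ($A{\left(P \right)} = 4 - -1 = 4 + 1 = 5$)
$V = -15$ ($V = 5 \left(-3\right) = -15$)
$N = -7$ ($N = -4 - 3 = -7$)
$C = -35$ ($C = - 7 \left(9 - 4\right) = \left(-7\right) 5 = -35$)
$t{\left(Y \right)} = - \frac{1}{50}$ ($t{\left(Y \right)} = \frac{1}{-15 - 35} = \frac{1}{-50} = - \frac{1}{50}$)
$\frac{1}{t{\left(F \right)}} = \frac{1}{- \frac{1}{50}} = -50$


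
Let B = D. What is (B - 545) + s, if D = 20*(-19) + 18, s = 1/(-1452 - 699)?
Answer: -1950958/2151 ≈ -907.00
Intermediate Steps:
s = -1/2151 (s = 1/(-2151) = -1/2151 ≈ -0.00046490)
D = -362 (D = -380 + 18 = -362)
B = -362
(B - 545) + s = (-362 - 545) - 1/2151 = -907 - 1/2151 = -1950958/2151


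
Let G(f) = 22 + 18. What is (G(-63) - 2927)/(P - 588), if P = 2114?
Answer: -2887/1526 ≈ -1.8919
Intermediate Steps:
G(f) = 40
(G(-63) - 2927)/(P - 588) = (40 - 2927)/(2114 - 588) = -2887/1526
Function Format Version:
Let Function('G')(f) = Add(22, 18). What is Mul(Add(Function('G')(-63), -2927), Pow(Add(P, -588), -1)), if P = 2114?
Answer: Rational(-2887, 1526) ≈ -1.8919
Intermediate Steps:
Function('G')(f) = 40
Mul(Add(Function('G')(-63), -2927), Pow(Add(P, -588), -1)) = Mul(Add(40, -2927), Pow(Add(2114, -588), -1)) = Mul(-2887, Pow(1526, -1)) = Mul(-2887, Rational(1, 1526)) = Rational(-2887, 1526)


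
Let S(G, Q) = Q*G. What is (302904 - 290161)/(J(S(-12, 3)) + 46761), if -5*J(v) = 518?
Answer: 63715/233287 ≈ 0.27312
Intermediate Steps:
S(G, Q) = G*Q
J(v) = -518/5 (J(v) = -⅕*518 = -518/5)
(302904 - 290161)/(J(S(-12, 3)) + 46761) = (302904 - 290161)/(-518/5 + 46761) = 12743/(233287/5) = 12743*(5/233287) = 63715/233287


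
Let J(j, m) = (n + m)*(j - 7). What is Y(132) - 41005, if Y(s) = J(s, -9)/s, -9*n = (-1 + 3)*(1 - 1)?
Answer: -1804595/44 ≈ -41014.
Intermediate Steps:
n = 0 (n = -(-1 + 3)*(1 - 1)/9 = -2*0/9 = -1/9*0 = 0)
J(j, m) = m*(-7 + j) (J(j, m) = (0 + m)*(j - 7) = m*(-7 + j))
Y(s) = (63 - 9*s)/s (Y(s) = (-9*(-7 + s))/s = (63 - 9*s)/s)
Y(132) - 41005 = (-9 + 63/132) - 41005 = (-9 + 63*(1/132)) - 41005 = (-9 + 21/44) - 41005 = -375/44 - 41005 = -1804595/44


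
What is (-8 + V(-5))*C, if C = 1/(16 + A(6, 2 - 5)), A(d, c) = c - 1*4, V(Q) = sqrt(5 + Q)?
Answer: -8/9 ≈ -0.88889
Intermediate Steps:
A(d, c) = -4 + c (A(d, c) = c - 4 = -4 + c)
C = 1/9 (C = 1/(16 + (-4 + (2 - 5))) = 1/(16 + (-4 - 3)) = 1/(16 - 7) = 1/9 ≈ 0.11111)
(-8 + V(-5))*C = (-8 + sqrt(5 - 5))*(1/9) = (-8 + sqrt(0))*(1/9) = (-8 + 0)*(1/9) = -8*1/9 = -8/9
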